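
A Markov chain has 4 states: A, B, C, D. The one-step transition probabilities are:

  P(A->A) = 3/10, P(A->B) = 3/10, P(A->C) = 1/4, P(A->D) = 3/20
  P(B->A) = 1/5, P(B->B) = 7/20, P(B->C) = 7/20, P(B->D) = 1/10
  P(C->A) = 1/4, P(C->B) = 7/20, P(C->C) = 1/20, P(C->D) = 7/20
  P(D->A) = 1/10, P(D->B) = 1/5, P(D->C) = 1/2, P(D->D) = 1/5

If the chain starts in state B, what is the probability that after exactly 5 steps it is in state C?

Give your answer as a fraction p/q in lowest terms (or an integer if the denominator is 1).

Answer: 177359/640000

Derivation:
Computing P^5 by repeated multiplication:
P^1 =
  A: [3/10, 3/10, 1/4, 3/20]
  B: [1/5, 7/20, 7/20, 1/10]
  C: [1/4, 7/20, 1/20, 7/20]
  D: [1/10, 1/5, 1/2, 1/5]
P^2 =
  A: [91/400, 5/16, 107/400, 77/400]
  B: [91/400, 13/40, 6/25, 83/400]
  C: [77/400, 57/200, 29/80, 4/25]
  D: [43/200, 63/200, 11/50, 1/4]
P^3 =
  A: [347/1600, 1239/4000, 2207/8000, 79/400]
  B: [107/500, 123/400, 2291/8000, 1537/8000]
  C: [1771/8000, 2531/8000, 123/500, 173/800]
  D: [83/400, 1207/4000, 3/10, 763/4000]
P^4 =
  A: [34517/160000, 1981/6400, 11007/40000, 3193/16000]
  B: [34641/160000, 49677/160000, 43441/160000, 32241/160000]
  C: [681/3200, 49039/160000, 573/2000, 31071/160000]
  D: [8667/40000, 24881/80000, 21429/80000, 4089/20000]
P^5 =
  A: [344601/1600000, 989693/3200000, 220647/800000, 638517/3200000]
  B: [688241/3200000, 247159/800000, 177359/640000, 79541/400000]
  C: [345899/1600000, 992737/3200000, 870073/3200000, 40337/200000]
  D: [68677/320000, 246799/800000, 222913/800000, 317191/1600000]

(P^5)[B -> C] = 177359/640000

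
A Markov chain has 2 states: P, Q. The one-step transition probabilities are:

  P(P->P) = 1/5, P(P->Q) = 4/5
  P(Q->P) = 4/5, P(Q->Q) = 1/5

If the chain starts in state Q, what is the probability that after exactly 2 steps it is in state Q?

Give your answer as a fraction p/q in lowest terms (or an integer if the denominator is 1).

Answer: 17/25

Derivation:
Computing P^2 by repeated multiplication:
P^1 =
  P: [1/5, 4/5]
  Q: [4/5, 1/5]
P^2 =
  P: [17/25, 8/25]
  Q: [8/25, 17/25]

(P^2)[Q -> Q] = 17/25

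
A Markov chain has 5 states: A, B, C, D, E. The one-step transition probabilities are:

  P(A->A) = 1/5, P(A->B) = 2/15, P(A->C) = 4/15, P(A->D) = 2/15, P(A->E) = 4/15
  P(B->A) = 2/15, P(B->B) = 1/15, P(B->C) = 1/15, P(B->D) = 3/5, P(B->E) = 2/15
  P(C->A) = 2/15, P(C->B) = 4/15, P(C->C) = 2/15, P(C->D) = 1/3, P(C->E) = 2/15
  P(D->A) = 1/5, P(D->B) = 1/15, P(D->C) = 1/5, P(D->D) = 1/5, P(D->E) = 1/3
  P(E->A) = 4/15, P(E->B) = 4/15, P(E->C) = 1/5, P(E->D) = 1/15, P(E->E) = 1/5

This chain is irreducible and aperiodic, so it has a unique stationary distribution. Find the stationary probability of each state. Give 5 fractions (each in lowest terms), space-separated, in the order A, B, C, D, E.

Answer: 1573/8183 187/1169 1469/8183 2008/8183 1824/8183

Derivation:
The stationary distribution satisfies pi = pi * P, i.e.:
  pi_A = 1/5*pi_A + 2/15*pi_B + 2/15*pi_C + 1/5*pi_D + 4/15*pi_E
  pi_B = 2/15*pi_A + 1/15*pi_B + 4/15*pi_C + 1/15*pi_D + 4/15*pi_E
  pi_C = 4/15*pi_A + 1/15*pi_B + 2/15*pi_C + 1/5*pi_D + 1/5*pi_E
  pi_D = 2/15*pi_A + 3/5*pi_B + 1/3*pi_C + 1/5*pi_D + 1/15*pi_E
  pi_E = 4/15*pi_A + 2/15*pi_B + 2/15*pi_C + 1/3*pi_D + 1/5*pi_E
with normalization: pi_A + pi_B + pi_C + pi_D + pi_E = 1.

Using the first 4 balance equations plus normalization, the linear system A*pi = b is:
  [-4/5, 2/15, 2/15, 1/5, 4/15] . pi = 0
  [2/15, -14/15, 4/15, 1/15, 4/15] . pi = 0
  [4/15, 1/15, -13/15, 1/5, 1/5] . pi = 0
  [2/15, 3/5, 1/3, -4/5, 1/15] . pi = 0
  [1, 1, 1, 1, 1] . pi = 1

Solving yields:
  pi_A = 1573/8183
  pi_B = 187/1169
  pi_C = 1469/8183
  pi_D = 2008/8183
  pi_E = 1824/8183

Verification (pi * P):
  1573/8183*1/5 + 187/1169*2/15 + 1469/8183*2/15 + 2008/8183*1/5 + 1824/8183*4/15 = 1573/8183 = pi_A  (ok)
  1573/8183*2/15 + 187/1169*1/15 + 1469/8183*4/15 + 2008/8183*1/15 + 1824/8183*4/15 = 187/1169 = pi_B  (ok)
  1573/8183*4/15 + 187/1169*1/15 + 1469/8183*2/15 + 2008/8183*1/5 + 1824/8183*1/5 = 1469/8183 = pi_C  (ok)
  1573/8183*2/15 + 187/1169*3/5 + 1469/8183*1/3 + 2008/8183*1/5 + 1824/8183*1/15 = 2008/8183 = pi_D  (ok)
  1573/8183*4/15 + 187/1169*2/15 + 1469/8183*2/15 + 2008/8183*1/3 + 1824/8183*1/5 = 1824/8183 = pi_E  (ok)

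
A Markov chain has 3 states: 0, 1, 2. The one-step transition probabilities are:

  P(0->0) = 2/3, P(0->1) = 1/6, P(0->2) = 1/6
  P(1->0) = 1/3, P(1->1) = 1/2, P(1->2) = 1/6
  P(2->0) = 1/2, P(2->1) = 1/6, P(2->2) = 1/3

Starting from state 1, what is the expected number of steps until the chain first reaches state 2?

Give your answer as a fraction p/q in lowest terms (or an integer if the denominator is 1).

Let h_i = expected steps to first reach 2 from state i.
Boundary: h_2 = 0.
First-step equations for the other states:
  h_0 = 1 + 2/3*h_0 + 1/6*h_1 + 1/6*h_2
  h_1 = 1 + 1/3*h_0 + 1/2*h_1 + 1/6*h_2

Substituting h_2 = 0 and rearranging gives the linear system (I - Q) h = 1:
  [1/3, -1/6] . (h_0, h_1) = 1
  [-1/3, 1/2] . (h_0, h_1) = 1

Solving yields:
  h_0 = 6
  h_1 = 6

Starting state is 1, so the expected hitting time is h_1 = 6.

Answer: 6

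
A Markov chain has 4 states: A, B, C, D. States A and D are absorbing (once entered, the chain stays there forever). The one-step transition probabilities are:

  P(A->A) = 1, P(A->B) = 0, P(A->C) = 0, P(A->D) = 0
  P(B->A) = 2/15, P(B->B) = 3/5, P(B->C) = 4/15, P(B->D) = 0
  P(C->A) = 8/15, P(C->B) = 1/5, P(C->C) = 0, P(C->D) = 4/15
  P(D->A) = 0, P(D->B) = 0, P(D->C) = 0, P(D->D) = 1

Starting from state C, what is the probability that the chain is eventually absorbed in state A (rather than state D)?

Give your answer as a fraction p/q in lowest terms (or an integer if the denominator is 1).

Answer: 9/13

Derivation:
Let a_i = P(absorbed in A | start in state i).
Boundary conditions: a_A = 1, a_D = 0.
For each transient state i, a_i = sum_j P(i->j) * a_j:
  a_B = 2/15*a_A + 3/5*a_B + 4/15*a_C + 0*a_D
  a_C = 8/15*a_A + 1/5*a_B + 0*a_C + 4/15*a_D

Substituting a_A = 1 and a_D = 0, rearrange to (I - Q) a = r where r[i] = P(i -> A):
  [2/5, -4/15] . (a_B, a_C) = 2/15
  [-1/5, 1] . (a_B, a_C) = 8/15

Solving yields:
  a_B = 31/39
  a_C = 9/13

Starting state is C, so the absorption probability is a_C = 9/13.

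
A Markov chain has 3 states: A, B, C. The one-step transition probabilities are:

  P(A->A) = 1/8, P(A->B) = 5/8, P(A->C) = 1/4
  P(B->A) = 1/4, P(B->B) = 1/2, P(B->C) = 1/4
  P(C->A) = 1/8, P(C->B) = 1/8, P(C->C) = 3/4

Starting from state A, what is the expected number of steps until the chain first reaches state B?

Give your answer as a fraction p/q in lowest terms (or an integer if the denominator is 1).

Answer: 8/3

Derivation:
Let h_i = expected steps to first reach B from state i.
Boundary: h_B = 0.
First-step equations for the other states:
  h_A = 1 + 1/8*h_A + 5/8*h_B + 1/4*h_C
  h_C = 1 + 1/8*h_A + 1/8*h_B + 3/4*h_C

Substituting h_B = 0 and rearranging gives the linear system (I - Q) h = 1:
  [7/8, -1/4] . (h_A, h_C) = 1
  [-1/8, 1/4] . (h_A, h_C) = 1

Solving yields:
  h_A = 8/3
  h_C = 16/3

Starting state is A, so the expected hitting time is h_A = 8/3.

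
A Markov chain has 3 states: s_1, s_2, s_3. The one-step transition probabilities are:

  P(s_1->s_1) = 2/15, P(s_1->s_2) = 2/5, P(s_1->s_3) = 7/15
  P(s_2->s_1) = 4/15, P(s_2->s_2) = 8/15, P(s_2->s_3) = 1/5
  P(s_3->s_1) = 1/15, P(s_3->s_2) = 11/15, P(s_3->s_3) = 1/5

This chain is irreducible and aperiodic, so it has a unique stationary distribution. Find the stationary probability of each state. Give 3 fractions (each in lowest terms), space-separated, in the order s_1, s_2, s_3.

The stationary distribution satisfies pi = pi * P, i.e.:
  pi_s_1 = 2/15*pi_s_1 + 4/15*pi_s_2 + 1/15*pi_s_3
  pi_s_2 = 2/5*pi_s_1 + 8/15*pi_s_2 + 11/15*pi_s_3
  pi_s_3 = 7/15*pi_s_1 + 1/5*pi_s_2 + 1/5*pi_s_3
with normalization: pi_s_1 + pi_s_2 + pi_s_3 = 1.

Using the first 2 balance equations plus normalization, the linear system A*pi = b is:
  [-13/15, 4/15, 1/15] . pi = 0
  [2/5, -7/15, 11/15] . pi = 0
  [1, 1, 1] . pi = 1

Solving yields:
  pi_s_1 = 17/89
  pi_s_2 = 149/267
  pi_s_3 = 67/267

Verification (pi * P):
  17/89*2/15 + 149/267*4/15 + 67/267*1/15 = 17/89 = pi_s_1  (ok)
  17/89*2/5 + 149/267*8/15 + 67/267*11/15 = 149/267 = pi_s_2  (ok)
  17/89*7/15 + 149/267*1/5 + 67/267*1/5 = 67/267 = pi_s_3  (ok)

Answer: 17/89 149/267 67/267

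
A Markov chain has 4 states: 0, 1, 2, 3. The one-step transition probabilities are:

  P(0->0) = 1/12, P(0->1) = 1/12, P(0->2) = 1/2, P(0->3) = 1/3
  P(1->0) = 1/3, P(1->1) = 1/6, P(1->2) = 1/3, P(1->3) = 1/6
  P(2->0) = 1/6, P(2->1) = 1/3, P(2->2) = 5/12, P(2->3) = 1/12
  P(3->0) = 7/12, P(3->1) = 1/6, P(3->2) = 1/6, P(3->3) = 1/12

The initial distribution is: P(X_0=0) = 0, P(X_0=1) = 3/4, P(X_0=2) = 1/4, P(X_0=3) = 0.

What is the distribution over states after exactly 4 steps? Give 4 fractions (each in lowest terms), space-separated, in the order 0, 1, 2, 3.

Answer: 3419/13824 17279/82944 31537/82944 2269/13824

Derivation:
Propagating the distribution step by step (d_{t+1} = d_t * P):
d_0 = (0=0, 1=3/4, 2=1/4, 3=0)
  d_1[0] = 0*1/12 + 3/4*1/3 + 1/4*1/6 + 0*7/12 = 7/24
  d_1[1] = 0*1/12 + 3/4*1/6 + 1/4*1/3 + 0*1/6 = 5/24
  d_1[2] = 0*1/2 + 3/4*1/3 + 1/4*5/12 + 0*1/6 = 17/48
  d_1[3] = 0*1/3 + 3/4*1/6 + 1/4*1/12 + 0*1/12 = 7/48
d_1 = (0=7/24, 1=5/24, 2=17/48, 3=7/48)
  d_2[0] = 7/24*1/12 + 5/24*1/3 + 17/48*1/6 + 7/48*7/12 = 137/576
  d_2[1] = 7/24*1/12 + 5/24*1/6 + 17/48*1/3 + 7/48*1/6 = 29/144
  d_2[2] = 7/24*1/2 + 5/24*1/3 + 17/48*5/12 + 7/48*1/6 = 223/576
  d_2[3] = 7/24*1/3 + 5/24*1/6 + 17/48*1/12 + 7/48*1/12 = 25/144
d_2 = (0=137/576, 1=29/144, 2=223/576, 3=25/144)
  d_3[0] = 137/576*1/12 + 29/144*1/3 + 223/576*1/6 + 25/144*7/12 = 1747/6912
  d_3[1] = 137/576*1/12 + 29/144*1/6 + 223/576*1/3 + 25/144*1/6 = 487/2304
  d_3[2] = 137/576*1/2 + 29/144*1/3 + 223/576*5/12 + 25/144*1/6 = 289/768
  d_3[3] = 137/576*1/3 + 29/144*1/6 + 223/576*1/12 + 25/144*1/12 = 1103/6912
d_3 = (0=1747/6912, 1=487/2304, 2=289/768, 3=1103/6912)
  d_4[0] = 1747/6912*1/12 + 487/2304*1/3 + 289/768*1/6 + 1103/6912*7/12 = 3419/13824
  d_4[1] = 1747/6912*1/12 + 487/2304*1/6 + 289/768*1/3 + 1103/6912*1/6 = 17279/82944
  d_4[2] = 1747/6912*1/2 + 487/2304*1/3 + 289/768*5/12 + 1103/6912*1/6 = 31537/82944
  d_4[3] = 1747/6912*1/3 + 487/2304*1/6 + 289/768*1/12 + 1103/6912*1/12 = 2269/13824
d_4 = (0=3419/13824, 1=17279/82944, 2=31537/82944, 3=2269/13824)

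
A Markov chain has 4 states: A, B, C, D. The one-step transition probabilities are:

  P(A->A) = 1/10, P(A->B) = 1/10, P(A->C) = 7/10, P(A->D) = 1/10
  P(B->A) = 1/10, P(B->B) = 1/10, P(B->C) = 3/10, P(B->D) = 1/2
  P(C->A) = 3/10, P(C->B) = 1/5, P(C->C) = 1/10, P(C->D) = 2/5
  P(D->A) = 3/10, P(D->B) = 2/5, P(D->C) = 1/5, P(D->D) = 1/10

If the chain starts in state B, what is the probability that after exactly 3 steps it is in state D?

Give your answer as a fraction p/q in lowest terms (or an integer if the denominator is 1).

Computing P^3 by repeated multiplication:
P^1 =
  A: [1/10, 1/10, 7/10, 1/10]
  B: [1/10, 1/10, 3/10, 1/2]
  C: [3/10, 1/5, 1/10, 2/5]
  D: [3/10, 2/5, 1/5, 1/10]
P^2 =
  A: [13/50, 1/5, 19/100, 7/20]
  B: [13/50, 7/25, 23/100, 23/100]
  C: [1/5, 23/100, 9/25, 21/100]
  D: [4/25, 3/20, 37/100, 8/25]
P^3 =
  A: [26/125, 28/125, 331/1000, 237/1000]
  B: [24/125, 24/125, 67/200, 281/1000]
  C: [107/500, 199/1000, 287/1000, 3/10]
  D: [119/500, 233/1000, 129/500, 271/1000]

(P^3)[B -> D] = 281/1000

Answer: 281/1000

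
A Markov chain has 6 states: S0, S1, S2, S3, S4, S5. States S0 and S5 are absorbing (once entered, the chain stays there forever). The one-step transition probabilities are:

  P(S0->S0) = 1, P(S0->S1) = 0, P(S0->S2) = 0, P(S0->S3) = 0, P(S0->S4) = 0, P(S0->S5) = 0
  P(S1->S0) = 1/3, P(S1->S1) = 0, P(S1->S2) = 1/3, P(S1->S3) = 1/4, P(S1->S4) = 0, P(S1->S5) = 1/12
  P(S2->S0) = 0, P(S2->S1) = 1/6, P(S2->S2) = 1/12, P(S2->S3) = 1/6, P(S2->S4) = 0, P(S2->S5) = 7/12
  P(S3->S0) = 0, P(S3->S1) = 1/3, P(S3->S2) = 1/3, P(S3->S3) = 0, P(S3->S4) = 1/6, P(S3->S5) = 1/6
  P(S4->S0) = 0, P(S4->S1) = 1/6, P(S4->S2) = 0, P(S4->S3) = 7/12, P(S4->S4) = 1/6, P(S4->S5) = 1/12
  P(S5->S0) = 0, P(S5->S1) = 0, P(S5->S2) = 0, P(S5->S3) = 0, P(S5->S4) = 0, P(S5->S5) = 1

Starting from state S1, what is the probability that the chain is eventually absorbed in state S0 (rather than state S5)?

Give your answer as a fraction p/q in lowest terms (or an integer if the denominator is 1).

Answer: 362/845

Derivation:
Let a_i = P(absorbed in S0 | start in state i).
Boundary conditions: a_S0 = 1, a_S5 = 0.
For each transient state i, a_i = sum_j P(i->j) * a_j:
  a_S1 = 1/3*a_S0 + 0*a_S1 + 1/3*a_S2 + 1/4*a_S3 + 0*a_S4 + 1/12*a_S5
  a_S2 = 0*a_S0 + 1/6*a_S1 + 1/12*a_S2 + 1/6*a_S3 + 0*a_S4 + 7/12*a_S5
  a_S3 = 0*a_S0 + 1/3*a_S1 + 1/3*a_S2 + 0*a_S3 + 1/6*a_S4 + 1/6*a_S5
  a_S4 = 0*a_S0 + 1/6*a_S1 + 0*a_S2 + 7/12*a_S3 + 1/6*a_S4 + 1/12*a_S5

Substituting a_S0 = 1 and a_S5 = 0, rearrange to (I - Q) a = r where r[i] = P(i -> S0):
  [1, -1/3, -1/4, 0] . (a_S1, a_S2, a_S3, a_S4) = 1/3
  [-1/6, 11/12, -1/6, 0] . (a_S1, a_S2, a_S3, a_S4) = 0
  [-1/3, -1/3, 1, -1/6] . (a_S1, a_S2, a_S3, a_S4) = 0
  [-1/6, 0, -7/12, 5/6] . (a_S1, a_S2, a_S3, a_S4) = 0

Solving yields:
  a_S1 = 362/845
  a_S2 = 20/169
  a_S3 = 188/845
  a_S4 = 204/845

Starting state is S1, so the absorption probability is a_S1 = 362/845.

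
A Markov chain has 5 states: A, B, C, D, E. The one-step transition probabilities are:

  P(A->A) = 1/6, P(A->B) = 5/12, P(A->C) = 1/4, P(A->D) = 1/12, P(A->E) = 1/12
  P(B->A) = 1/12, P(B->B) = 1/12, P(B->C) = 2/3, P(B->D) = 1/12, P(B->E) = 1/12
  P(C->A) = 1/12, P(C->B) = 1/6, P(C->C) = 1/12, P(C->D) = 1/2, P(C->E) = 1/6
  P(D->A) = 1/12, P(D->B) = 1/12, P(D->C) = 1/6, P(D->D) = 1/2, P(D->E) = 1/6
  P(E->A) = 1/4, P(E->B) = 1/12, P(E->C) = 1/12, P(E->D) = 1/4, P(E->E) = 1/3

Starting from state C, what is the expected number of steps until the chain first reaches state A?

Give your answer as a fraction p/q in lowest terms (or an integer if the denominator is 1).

Let h_i = expected steps to first reach A from state i.
Boundary: h_A = 0.
First-step equations for the other states:
  h_B = 1 + 1/12*h_A + 1/12*h_B + 2/3*h_C + 1/12*h_D + 1/12*h_E
  h_C = 1 + 1/12*h_A + 1/6*h_B + 1/12*h_C + 1/2*h_D + 1/6*h_E
  h_D = 1 + 1/12*h_A + 1/12*h_B + 1/6*h_C + 1/2*h_D + 1/6*h_E
  h_E = 1 + 1/4*h_A + 1/12*h_B + 1/12*h_C + 1/4*h_D + 1/3*h_E

Substituting h_A = 0 and rearranging gives the linear system (I - Q) h = 1:
  [11/12, -2/3, -1/12, -1/12] . (h_B, h_C, h_D, h_E) = 1
  [-1/6, 11/12, -1/2, -1/6] . (h_B, h_C, h_D, h_E) = 1
  [-1/12, -1/6, 1/2, -1/6] . (h_B, h_C, h_D, h_E) = 1
  [-1/12, -1/12, -1/4, 2/3] . (h_B, h_C, h_D, h_E) = 1

Solving yields:
  h_B = 18300/2069
  h_C = 18012/2069
  h_D = 17988/2069
  h_E = 14388/2069

Starting state is C, so the expected hitting time is h_C = 18012/2069.

Answer: 18012/2069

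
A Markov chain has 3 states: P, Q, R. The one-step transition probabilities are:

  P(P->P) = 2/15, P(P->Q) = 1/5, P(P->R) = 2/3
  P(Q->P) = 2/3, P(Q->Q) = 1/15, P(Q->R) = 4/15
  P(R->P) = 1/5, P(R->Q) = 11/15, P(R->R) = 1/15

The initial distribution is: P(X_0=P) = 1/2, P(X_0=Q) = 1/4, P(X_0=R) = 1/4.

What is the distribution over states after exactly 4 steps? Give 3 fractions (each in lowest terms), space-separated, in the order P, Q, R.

Answer: 64717/202500 17117/50625 4621/13500

Derivation:
Propagating the distribution step by step (d_{t+1} = d_t * P):
d_0 = (P=1/2, Q=1/4, R=1/4)
  d_1[P] = 1/2*2/15 + 1/4*2/3 + 1/4*1/5 = 17/60
  d_1[Q] = 1/2*1/5 + 1/4*1/15 + 1/4*11/15 = 3/10
  d_1[R] = 1/2*2/3 + 1/4*4/15 + 1/4*1/15 = 5/12
d_1 = (P=17/60, Q=3/10, R=5/12)
  d_2[P] = 17/60*2/15 + 3/10*2/3 + 5/12*1/5 = 289/900
  d_2[Q] = 17/60*1/5 + 3/10*1/15 + 5/12*11/15 = 86/225
  d_2[R] = 17/60*2/3 + 3/10*4/15 + 5/12*1/15 = 89/300
d_2 = (P=289/900, Q=86/225, R=89/300)
  d_3[P] = 289/900*2/15 + 86/225*2/3 + 89/300*1/5 = 4819/13500
  d_3[Q] = 289/900*1/5 + 86/225*1/15 + 89/300*11/15 = 1037/3375
  d_3[R] = 289/900*2/3 + 86/225*4/15 + 89/300*1/15 = 1511/4500
d_3 = (P=4819/13500, Q=1037/3375, R=1511/4500)
  d_4[P] = 4819/13500*2/15 + 1037/3375*2/3 + 1511/4500*1/5 = 64717/202500
  d_4[Q] = 4819/13500*1/5 + 1037/3375*1/15 + 1511/4500*11/15 = 17117/50625
  d_4[R] = 4819/13500*2/3 + 1037/3375*4/15 + 1511/4500*1/15 = 4621/13500
d_4 = (P=64717/202500, Q=17117/50625, R=4621/13500)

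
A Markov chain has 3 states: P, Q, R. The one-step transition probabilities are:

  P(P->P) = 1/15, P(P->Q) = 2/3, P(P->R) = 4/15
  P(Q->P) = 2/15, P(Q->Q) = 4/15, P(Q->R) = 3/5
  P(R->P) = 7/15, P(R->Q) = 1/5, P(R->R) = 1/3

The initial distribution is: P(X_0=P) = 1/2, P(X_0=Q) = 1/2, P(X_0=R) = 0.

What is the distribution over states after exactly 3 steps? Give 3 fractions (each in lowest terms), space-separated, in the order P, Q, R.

Propagating the distribution step by step (d_{t+1} = d_t * P):
d_0 = (P=1/2, Q=1/2, R=0)
  d_1[P] = 1/2*1/15 + 1/2*2/15 + 0*7/15 = 1/10
  d_1[Q] = 1/2*2/3 + 1/2*4/15 + 0*1/5 = 7/15
  d_1[R] = 1/2*4/15 + 1/2*3/5 + 0*1/3 = 13/30
d_1 = (P=1/10, Q=7/15, R=13/30)
  d_2[P] = 1/10*1/15 + 7/15*2/15 + 13/30*7/15 = 61/225
  d_2[Q] = 1/10*2/3 + 7/15*4/15 + 13/30*1/5 = 5/18
  d_2[R] = 1/10*4/15 + 7/15*3/5 + 13/30*1/3 = 203/450
d_2 = (P=61/225, Q=5/18, R=203/450)
  d_3[P] = 61/225*1/15 + 5/18*2/15 + 203/450*7/15 = 1793/6750
  d_3[Q] = 61/225*2/3 + 5/18*4/15 + 203/450*1/5 = 2329/6750
  d_3[R] = 61/225*4/15 + 5/18*3/5 + 203/450*1/3 = 146/375
d_3 = (P=1793/6750, Q=2329/6750, R=146/375)

Answer: 1793/6750 2329/6750 146/375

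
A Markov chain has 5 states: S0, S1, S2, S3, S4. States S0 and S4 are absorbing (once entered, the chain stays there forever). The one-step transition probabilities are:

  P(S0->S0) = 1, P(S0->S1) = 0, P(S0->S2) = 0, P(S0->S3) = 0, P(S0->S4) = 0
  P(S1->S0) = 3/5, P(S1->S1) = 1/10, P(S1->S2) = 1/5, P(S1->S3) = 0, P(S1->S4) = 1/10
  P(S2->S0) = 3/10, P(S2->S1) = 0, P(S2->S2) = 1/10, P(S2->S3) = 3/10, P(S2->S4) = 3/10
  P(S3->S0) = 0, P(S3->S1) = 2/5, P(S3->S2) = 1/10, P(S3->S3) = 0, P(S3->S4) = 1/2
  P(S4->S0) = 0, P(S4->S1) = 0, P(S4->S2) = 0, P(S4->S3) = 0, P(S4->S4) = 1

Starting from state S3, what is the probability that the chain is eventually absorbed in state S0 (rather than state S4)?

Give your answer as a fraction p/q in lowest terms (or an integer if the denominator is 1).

Let a_i = P(absorbed in S0 | start in state i).
Boundary conditions: a_S0 = 1, a_S4 = 0.
For each transient state i, a_i = sum_j P(i->j) * a_j:
  a_S1 = 3/5*a_S0 + 1/10*a_S1 + 1/5*a_S2 + 0*a_S3 + 1/10*a_S4
  a_S2 = 3/10*a_S0 + 0*a_S1 + 1/10*a_S2 + 3/10*a_S3 + 3/10*a_S4
  a_S3 = 0*a_S0 + 2/5*a_S1 + 1/10*a_S2 + 0*a_S3 + 1/2*a_S4

Substituting a_S0 = 1 and a_S4 = 0, rearrange to (I - Q) a = r where r[i] = P(i -> S0):
  [9/10, -1/5, 0] . (a_S1, a_S2, a_S3) = 3/5
  [0, 9/10, -3/10] . (a_S1, a_S2, a_S3) = 3/10
  [-2/5, -1/10, 1] . (a_S1, a_S2, a_S3) = 0

Solving yields:
  a_S1 = 194/253
  a_S2 = 114/253
  a_S3 = 89/253

Starting state is S3, so the absorption probability is a_S3 = 89/253.

Answer: 89/253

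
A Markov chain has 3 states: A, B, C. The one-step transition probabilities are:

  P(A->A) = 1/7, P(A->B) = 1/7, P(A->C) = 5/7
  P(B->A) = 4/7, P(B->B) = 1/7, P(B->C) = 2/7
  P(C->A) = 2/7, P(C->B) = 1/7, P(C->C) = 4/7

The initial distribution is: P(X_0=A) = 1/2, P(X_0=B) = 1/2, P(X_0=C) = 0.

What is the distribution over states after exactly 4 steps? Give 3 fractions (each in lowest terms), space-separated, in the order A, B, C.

Propagating the distribution step by step (d_{t+1} = d_t * P):
d_0 = (A=1/2, B=1/2, C=0)
  d_1[A] = 1/2*1/7 + 1/2*4/7 + 0*2/7 = 5/14
  d_1[B] = 1/2*1/7 + 1/2*1/7 + 0*1/7 = 1/7
  d_1[C] = 1/2*5/7 + 1/2*2/7 + 0*4/7 = 1/2
d_1 = (A=5/14, B=1/7, C=1/2)
  d_2[A] = 5/14*1/7 + 1/7*4/7 + 1/2*2/7 = 27/98
  d_2[B] = 5/14*1/7 + 1/7*1/7 + 1/2*1/7 = 1/7
  d_2[C] = 5/14*5/7 + 1/7*2/7 + 1/2*4/7 = 57/98
d_2 = (A=27/98, B=1/7, C=57/98)
  d_3[A] = 27/98*1/7 + 1/7*4/7 + 57/98*2/7 = 197/686
  d_3[B] = 27/98*1/7 + 1/7*1/7 + 57/98*1/7 = 1/7
  d_3[C] = 27/98*5/7 + 1/7*2/7 + 57/98*4/7 = 391/686
d_3 = (A=197/686, B=1/7, C=391/686)
  d_4[A] = 197/686*1/7 + 1/7*4/7 + 391/686*2/7 = 1371/4802
  d_4[B] = 197/686*1/7 + 1/7*1/7 + 391/686*1/7 = 1/7
  d_4[C] = 197/686*5/7 + 1/7*2/7 + 391/686*4/7 = 2745/4802
d_4 = (A=1371/4802, B=1/7, C=2745/4802)

Answer: 1371/4802 1/7 2745/4802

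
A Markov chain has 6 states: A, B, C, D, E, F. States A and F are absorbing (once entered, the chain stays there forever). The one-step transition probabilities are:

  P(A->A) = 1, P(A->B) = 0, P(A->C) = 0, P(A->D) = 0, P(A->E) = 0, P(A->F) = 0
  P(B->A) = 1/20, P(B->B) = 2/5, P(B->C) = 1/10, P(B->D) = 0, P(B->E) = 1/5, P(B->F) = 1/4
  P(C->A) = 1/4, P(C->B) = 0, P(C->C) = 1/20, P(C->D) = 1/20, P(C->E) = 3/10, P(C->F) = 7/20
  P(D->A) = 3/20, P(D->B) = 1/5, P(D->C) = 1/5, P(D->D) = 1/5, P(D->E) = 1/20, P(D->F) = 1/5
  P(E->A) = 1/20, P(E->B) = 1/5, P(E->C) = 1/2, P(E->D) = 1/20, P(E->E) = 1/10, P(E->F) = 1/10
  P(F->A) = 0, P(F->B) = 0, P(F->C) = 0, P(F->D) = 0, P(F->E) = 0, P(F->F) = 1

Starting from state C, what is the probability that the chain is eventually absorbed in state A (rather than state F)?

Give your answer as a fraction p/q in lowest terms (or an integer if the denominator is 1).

Answer: 4585/11603

Derivation:
Let a_i = P(absorbed in A | start in state i).
Boundary conditions: a_A = 1, a_F = 0.
For each transient state i, a_i = sum_j P(i->j) * a_j:
  a_B = 1/20*a_A + 2/5*a_B + 1/10*a_C + 0*a_D + 1/5*a_E + 1/4*a_F
  a_C = 1/4*a_A + 0*a_B + 1/20*a_C + 1/20*a_D + 3/10*a_E + 7/20*a_F
  a_D = 3/20*a_A + 1/5*a_B + 1/5*a_C + 1/5*a_D + 1/20*a_E + 1/5*a_F
  a_E = 1/20*a_A + 1/5*a_B + 1/2*a_C + 1/20*a_D + 1/10*a_E + 1/10*a_F

Substituting a_A = 1 and a_F = 0, rearrange to (I - Q) a = r where r[i] = P(i -> A):
  [3/5, -1/10, 0, -1/5] . (a_B, a_C, a_D, a_E) = 1/20
  [0, 19/20, -1/20, -3/10] . (a_B, a_C, a_D, a_E) = 1/4
  [-1/5, -1/5, 4/5, -1/20] . (a_B, a_C, a_D, a_E) = 3/20
  [-1/5, -1/2, -1/20, 9/10] . (a_B, a_C, a_D, a_E) = 1/20

Solving yields:
  a_B = 303/1132
  a_C = 4585/11603
  a_D = 4356/11603
  a_E = 4124/11603

Starting state is C, so the absorption probability is a_C = 4585/11603.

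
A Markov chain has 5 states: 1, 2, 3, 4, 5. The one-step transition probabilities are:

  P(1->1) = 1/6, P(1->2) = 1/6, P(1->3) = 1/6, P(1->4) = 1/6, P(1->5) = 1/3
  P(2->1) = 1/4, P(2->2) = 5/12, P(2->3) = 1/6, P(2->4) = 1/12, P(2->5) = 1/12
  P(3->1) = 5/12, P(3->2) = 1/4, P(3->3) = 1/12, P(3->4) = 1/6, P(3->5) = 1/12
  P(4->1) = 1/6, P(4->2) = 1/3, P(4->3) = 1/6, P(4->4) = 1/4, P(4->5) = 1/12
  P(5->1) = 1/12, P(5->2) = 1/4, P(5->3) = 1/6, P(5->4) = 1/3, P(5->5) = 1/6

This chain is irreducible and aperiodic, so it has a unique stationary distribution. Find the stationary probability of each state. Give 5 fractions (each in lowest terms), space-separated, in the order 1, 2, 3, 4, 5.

The stationary distribution satisfies pi = pi * P, i.e.:
  pi_1 = 1/6*pi_1 + 1/4*pi_2 + 5/12*pi_3 + 1/6*pi_4 + 1/12*pi_5
  pi_2 = 1/6*pi_1 + 5/12*pi_2 + 1/4*pi_3 + 1/3*pi_4 + 1/4*pi_5
  pi_3 = 1/6*pi_1 + 1/6*pi_2 + 1/12*pi_3 + 1/6*pi_4 + 1/6*pi_5
  pi_4 = 1/6*pi_1 + 1/12*pi_2 + 1/6*pi_3 + 1/4*pi_4 + 1/3*pi_5
  pi_5 = 1/3*pi_1 + 1/12*pi_2 + 1/12*pi_3 + 1/12*pi_4 + 1/6*pi_5
with normalization: pi_1 + pi_2 + pi_3 + pi_4 + pi_5 = 1.

Using the first 4 balance equations plus normalization, the linear system A*pi = b is:
  [-5/6, 1/4, 5/12, 1/6, 1/12] . pi = 0
  [1/6, -7/12, 1/4, 1/3, 1/4] . pi = 0
  [1/6, 1/6, -11/12, 1/6, 1/6] . pi = 0
  [1/6, 1/12, 1/6, -3/4, 1/3] . pi = 0
  [1, 1, 1, 1, 1] . pi = 1

Solving yields:
  pi_1 = 2133/9815
  pi_2 = 582/1963
  pi_3 = 2/13
  pi_4 = 1788/9815
  pi_5 = 1474/9815

Verification (pi * P):
  2133/9815*1/6 + 582/1963*1/4 + 2/13*5/12 + 1788/9815*1/6 + 1474/9815*1/12 = 2133/9815 = pi_1  (ok)
  2133/9815*1/6 + 582/1963*5/12 + 2/13*1/4 + 1788/9815*1/3 + 1474/9815*1/4 = 582/1963 = pi_2  (ok)
  2133/9815*1/6 + 582/1963*1/6 + 2/13*1/12 + 1788/9815*1/6 + 1474/9815*1/6 = 2/13 = pi_3  (ok)
  2133/9815*1/6 + 582/1963*1/12 + 2/13*1/6 + 1788/9815*1/4 + 1474/9815*1/3 = 1788/9815 = pi_4  (ok)
  2133/9815*1/3 + 582/1963*1/12 + 2/13*1/12 + 1788/9815*1/12 + 1474/9815*1/6 = 1474/9815 = pi_5  (ok)

Answer: 2133/9815 582/1963 2/13 1788/9815 1474/9815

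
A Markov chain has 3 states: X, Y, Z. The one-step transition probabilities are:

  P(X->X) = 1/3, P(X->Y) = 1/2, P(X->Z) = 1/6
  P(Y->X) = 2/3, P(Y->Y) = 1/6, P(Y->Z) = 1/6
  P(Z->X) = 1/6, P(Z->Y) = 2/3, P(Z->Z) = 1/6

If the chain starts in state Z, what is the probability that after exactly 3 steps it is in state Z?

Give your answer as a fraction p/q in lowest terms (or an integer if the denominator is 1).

Answer: 1/6

Derivation:
Computing P^3 by repeated multiplication:
P^1 =
  X: [1/3, 1/2, 1/6]
  Y: [2/3, 1/6, 1/6]
  Z: [1/6, 2/3, 1/6]
P^2 =
  X: [17/36, 13/36, 1/6]
  Y: [13/36, 17/36, 1/6]
  Z: [19/36, 11/36, 1/6]
P^3 =
  X: [23/54, 11/27, 1/6]
  Y: [25/54, 10/27, 1/6]
  Z: [11/27, 23/54, 1/6]

(P^3)[Z -> Z] = 1/6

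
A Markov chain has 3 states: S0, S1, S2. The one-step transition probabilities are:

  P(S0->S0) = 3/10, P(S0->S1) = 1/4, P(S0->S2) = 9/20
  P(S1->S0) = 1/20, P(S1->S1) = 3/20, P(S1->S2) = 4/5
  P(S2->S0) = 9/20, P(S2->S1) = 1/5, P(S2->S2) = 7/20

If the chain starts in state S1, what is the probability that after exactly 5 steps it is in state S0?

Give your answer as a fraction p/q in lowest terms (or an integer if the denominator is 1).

Computing P^5 by repeated multiplication:
P^1 =
  S0: [3/10, 1/4, 9/20]
  S1: [1/20, 3/20, 4/5]
  S2: [9/20, 1/5, 7/20]
P^2 =
  S0: [61/200, 81/400, 197/400]
  S1: [153/400, 39/200, 169/400]
  S2: [121/400, 17/80, 97/200]
P^3 =
  S0: [1293/4000, 1641/8000, 3773/8000]
  S1: [2517/8000, 67/320, 119/250]
  S2: [2557/8000, 409/2000, 3807/8000]
P^4 =
  S0: [25557/80000, 6589/32000, 75941/160000]
  S1: [51049/160000, 16421/80000, 76109/160000]
  S2: [51241/160000, 32921/160000, 37919/80000]
P^5 =
  S0: [511549/1600000, 658169/3200000, 1518733/3200000]
  S1: [1024117/3200000, 658207/3200000, 379419/800000]
  S2: [1022909/3200000, 8229/40000, 1518771/3200000]

(P^5)[S1 -> S0] = 1024117/3200000

Answer: 1024117/3200000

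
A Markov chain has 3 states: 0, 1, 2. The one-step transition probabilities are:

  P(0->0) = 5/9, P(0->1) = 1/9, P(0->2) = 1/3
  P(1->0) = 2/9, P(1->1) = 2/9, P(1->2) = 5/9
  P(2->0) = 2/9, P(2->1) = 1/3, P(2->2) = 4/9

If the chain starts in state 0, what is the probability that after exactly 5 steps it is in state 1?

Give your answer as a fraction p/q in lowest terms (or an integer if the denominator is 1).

Answer: 13697/59049

Derivation:
Computing P^5 by repeated multiplication:
P^1 =
  0: [5/9, 1/9, 1/3]
  1: [2/9, 2/9, 5/9]
  2: [2/9, 1/3, 4/9]
P^2 =
  0: [11/27, 16/81, 32/81]
  1: [8/27, 7/27, 4/9]
  2: [8/27, 20/81, 37/81]
P^3 =
  0: [29/81, 161/729, 307/729]
  1: [26/81, 58/243, 107/243]
  2: [26/81, 175/729, 320/729]
P^4 =
  0: [83/243, 1504/6561, 2816/6561]
  1: [80/243, 515/2187, 952/2187]
  2: [80/243, 1544/6561, 2857/6561]
P^5 =
  0: [245/729, 13697/59049, 25507/59049]
  1: [242/729, 4606/19683, 8543/19683]
  2: [242/729, 13819/59049, 25628/59049]

(P^5)[0 -> 1] = 13697/59049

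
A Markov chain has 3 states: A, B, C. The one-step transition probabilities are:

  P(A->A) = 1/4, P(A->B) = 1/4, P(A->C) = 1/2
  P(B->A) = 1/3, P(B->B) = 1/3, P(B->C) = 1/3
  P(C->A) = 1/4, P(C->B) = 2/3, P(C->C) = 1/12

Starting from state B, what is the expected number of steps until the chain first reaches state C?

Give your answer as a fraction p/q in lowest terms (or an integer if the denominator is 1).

Answer: 13/5

Derivation:
Let h_i = expected steps to first reach C from state i.
Boundary: h_C = 0.
First-step equations for the other states:
  h_A = 1 + 1/4*h_A + 1/4*h_B + 1/2*h_C
  h_B = 1 + 1/3*h_A + 1/3*h_B + 1/3*h_C

Substituting h_C = 0 and rearranging gives the linear system (I - Q) h = 1:
  [3/4, -1/4] . (h_A, h_B) = 1
  [-1/3, 2/3] . (h_A, h_B) = 1

Solving yields:
  h_A = 11/5
  h_B = 13/5

Starting state is B, so the expected hitting time is h_B = 13/5.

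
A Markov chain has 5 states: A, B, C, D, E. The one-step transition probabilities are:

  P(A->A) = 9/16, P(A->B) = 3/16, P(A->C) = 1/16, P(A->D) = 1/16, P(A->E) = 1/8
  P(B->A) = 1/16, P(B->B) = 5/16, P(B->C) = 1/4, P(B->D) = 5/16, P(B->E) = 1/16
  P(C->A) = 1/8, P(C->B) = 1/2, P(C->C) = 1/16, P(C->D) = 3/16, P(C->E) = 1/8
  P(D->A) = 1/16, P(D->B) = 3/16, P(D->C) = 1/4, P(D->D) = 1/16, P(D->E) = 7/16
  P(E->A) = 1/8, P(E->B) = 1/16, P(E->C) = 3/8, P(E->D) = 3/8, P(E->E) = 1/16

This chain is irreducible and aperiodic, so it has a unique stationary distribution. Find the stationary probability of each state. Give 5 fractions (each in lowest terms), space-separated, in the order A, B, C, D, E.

The stationary distribution satisfies pi = pi * P, i.e.:
  pi_A = 9/16*pi_A + 1/16*pi_B + 1/8*pi_C + 1/16*pi_D + 1/8*pi_E
  pi_B = 3/16*pi_A + 5/16*pi_B + 1/2*pi_C + 3/16*pi_D + 1/16*pi_E
  pi_C = 1/16*pi_A + 1/4*pi_B + 1/16*pi_C + 1/4*pi_D + 3/8*pi_E
  pi_D = 1/16*pi_A + 5/16*pi_B + 3/16*pi_C + 1/16*pi_D + 3/8*pi_E
  pi_E = 1/8*pi_A + 1/16*pi_B + 1/8*pi_C + 7/16*pi_D + 1/16*pi_E
with normalization: pi_A + pi_B + pi_C + pi_D + pi_E = 1.

Using the first 4 balance equations plus normalization, the linear system A*pi = b is:
  [-7/16, 1/16, 1/8, 1/16, 1/8] . pi = 0
  [3/16, -11/16, 1/2, 3/16, 1/16] . pi = 0
  [1/16, 1/4, -15/16, 1/4, 3/8] . pi = 0
  [1/16, 5/16, 3/16, -15/16, 3/8] . pi = 0
  [1, 1, 1, 1, 1] . pi = 1

Solving yields:
  pi_A = 592/3475
  pi_B = 2557/9730
  pi_C = 4882/24325
  pi_D = 9923/48650
  pi_E = 789/4865

Verification (pi * P):
  592/3475*9/16 + 2557/9730*1/16 + 4882/24325*1/8 + 9923/48650*1/16 + 789/4865*1/8 = 592/3475 = pi_A  (ok)
  592/3475*3/16 + 2557/9730*5/16 + 4882/24325*1/2 + 9923/48650*3/16 + 789/4865*1/16 = 2557/9730 = pi_B  (ok)
  592/3475*1/16 + 2557/9730*1/4 + 4882/24325*1/16 + 9923/48650*1/4 + 789/4865*3/8 = 4882/24325 = pi_C  (ok)
  592/3475*1/16 + 2557/9730*5/16 + 4882/24325*3/16 + 9923/48650*1/16 + 789/4865*3/8 = 9923/48650 = pi_D  (ok)
  592/3475*1/8 + 2557/9730*1/16 + 4882/24325*1/8 + 9923/48650*7/16 + 789/4865*1/16 = 789/4865 = pi_E  (ok)

Answer: 592/3475 2557/9730 4882/24325 9923/48650 789/4865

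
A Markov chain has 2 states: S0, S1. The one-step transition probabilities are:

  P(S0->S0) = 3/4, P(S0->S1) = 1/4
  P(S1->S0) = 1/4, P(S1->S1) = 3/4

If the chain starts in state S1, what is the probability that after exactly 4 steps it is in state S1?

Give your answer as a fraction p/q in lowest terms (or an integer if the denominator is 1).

Computing P^4 by repeated multiplication:
P^1 =
  S0: [3/4, 1/4]
  S1: [1/4, 3/4]
P^2 =
  S0: [5/8, 3/8]
  S1: [3/8, 5/8]
P^3 =
  S0: [9/16, 7/16]
  S1: [7/16, 9/16]
P^4 =
  S0: [17/32, 15/32]
  S1: [15/32, 17/32]

(P^4)[S1 -> S1] = 17/32

Answer: 17/32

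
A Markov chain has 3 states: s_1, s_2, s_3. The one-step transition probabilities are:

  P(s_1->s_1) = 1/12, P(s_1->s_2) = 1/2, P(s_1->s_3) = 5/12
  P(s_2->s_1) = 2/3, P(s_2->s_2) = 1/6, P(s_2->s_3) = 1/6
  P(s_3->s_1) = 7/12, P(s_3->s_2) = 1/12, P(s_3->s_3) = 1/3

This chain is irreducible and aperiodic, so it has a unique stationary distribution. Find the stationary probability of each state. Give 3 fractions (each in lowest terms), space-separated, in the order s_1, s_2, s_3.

Answer: 78/193 53/193 62/193

Derivation:
The stationary distribution satisfies pi = pi * P, i.e.:
  pi_s_1 = 1/12*pi_s_1 + 2/3*pi_s_2 + 7/12*pi_s_3
  pi_s_2 = 1/2*pi_s_1 + 1/6*pi_s_2 + 1/12*pi_s_3
  pi_s_3 = 5/12*pi_s_1 + 1/6*pi_s_2 + 1/3*pi_s_3
with normalization: pi_s_1 + pi_s_2 + pi_s_3 = 1.

Using the first 2 balance equations plus normalization, the linear system A*pi = b is:
  [-11/12, 2/3, 7/12] . pi = 0
  [1/2, -5/6, 1/12] . pi = 0
  [1, 1, 1] . pi = 1

Solving yields:
  pi_s_1 = 78/193
  pi_s_2 = 53/193
  pi_s_3 = 62/193

Verification (pi * P):
  78/193*1/12 + 53/193*2/3 + 62/193*7/12 = 78/193 = pi_s_1  (ok)
  78/193*1/2 + 53/193*1/6 + 62/193*1/12 = 53/193 = pi_s_2  (ok)
  78/193*5/12 + 53/193*1/6 + 62/193*1/3 = 62/193 = pi_s_3  (ok)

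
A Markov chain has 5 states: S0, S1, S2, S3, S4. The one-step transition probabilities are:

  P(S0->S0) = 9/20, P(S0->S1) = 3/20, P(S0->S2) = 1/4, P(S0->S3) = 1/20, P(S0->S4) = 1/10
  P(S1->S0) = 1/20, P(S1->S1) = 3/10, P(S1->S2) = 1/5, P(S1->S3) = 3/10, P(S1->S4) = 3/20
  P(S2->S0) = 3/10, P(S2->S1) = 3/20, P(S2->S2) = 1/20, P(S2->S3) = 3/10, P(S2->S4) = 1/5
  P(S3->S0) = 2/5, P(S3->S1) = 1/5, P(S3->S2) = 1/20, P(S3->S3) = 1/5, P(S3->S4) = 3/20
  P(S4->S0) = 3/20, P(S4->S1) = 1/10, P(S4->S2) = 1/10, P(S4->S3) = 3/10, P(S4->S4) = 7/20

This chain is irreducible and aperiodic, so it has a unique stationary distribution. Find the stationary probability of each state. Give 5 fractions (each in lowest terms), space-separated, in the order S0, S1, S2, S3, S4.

The stationary distribution satisfies pi = pi * P, i.e.:
  pi_S0 = 9/20*pi_S0 + 1/20*pi_S1 + 3/10*pi_S2 + 2/5*pi_S3 + 3/20*pi_S4
  pi_S1 = 3/20*pi_S0 + 3/10*pi_S1 + 3/20*pi_S2 + 1/5*pi_S3 + 1/10*pi_S4
  pi_S2 = 1/4*pi_S0 + 1/5*pi_S1 + 1/20*pi_S2 + 1/20*pi_S3 + 1/10*pi_S4
  pi_S3 = 1/20*pi_S0 + 3/10*pi_S1 + 3/10*pi_S2 + 1/5*pi_S3 + 3/10*pi_S4
  pi_S4 = 1/10*pi_S0 + 3/20*pi_S1 + 1/5*pi_S2 + 3/20*pi_S3 + 7/20*pi_S4
with normalization: pi_S0 + pi_S1 + pi_S2 + pi_S3 + pi_S4 = 1.

Using the first 4 balance equations plus normalization, the linear system A*pi = b is:
  [-11/20, 1/20, 3/10, 2/5, 3/20] . pi = 0
  [3/20, -7/10, 3/20, 1/5, 1/10] . pi = 0
  [1/4, 1/5, -19/20, 1/20, 1/10] . pi = 0
  [1/20, 3/10, 3/10, -4/5, 3/10] . pi = 0
  [1, 1, 1, 1, 1] . pi = 1

Solving yields:
  pi_S0 = 7949/27097
  pi_S1 = 19305/108388
  pi_S2 = 3910/27097
  pi_S3 = 11167/54194
  pi_S4 = 2759/15484

Verification (pi * P):
  7949/27097*9/20 + 19305/108388*1/20 + 3910/27097*3/10 + 11167/54194*2/5 + 2759/15484*3/20 = 7949/27097 = pi_S0  (ok)
  7949/27097*3/20 + 19305/108388*3/10 + 3910/27097*3/20 + 11167/54194*1/5 + 2759/15484*1/10 = 19305/108388 = pi_S1  (ok)
  7949/27097*1/4 + 19305/108388*1/5 + 3910/27097*1/20 + 11167/54194*1/20 + 2759/15484*1/10 = 3910/27097 = pi_S2  (ok)
  7949/27097*1/20 + 19305/108388*3/10 + 3910/27097*3/10 + 11167/54194*1/5 + 2759/15484*3/10 = 11167/54194 = pi_S3  (ok)
  7949/27097*1/10 + 19305/108388*3/20 + 3910/27097*1/5 + 11167/54194*3/20 + 2759/15484*7/20 = 2759/15484 = pi_S4  (ok)

Answer: 7949/27097 19305/108388 3910/27097 11167/54194 2759/15484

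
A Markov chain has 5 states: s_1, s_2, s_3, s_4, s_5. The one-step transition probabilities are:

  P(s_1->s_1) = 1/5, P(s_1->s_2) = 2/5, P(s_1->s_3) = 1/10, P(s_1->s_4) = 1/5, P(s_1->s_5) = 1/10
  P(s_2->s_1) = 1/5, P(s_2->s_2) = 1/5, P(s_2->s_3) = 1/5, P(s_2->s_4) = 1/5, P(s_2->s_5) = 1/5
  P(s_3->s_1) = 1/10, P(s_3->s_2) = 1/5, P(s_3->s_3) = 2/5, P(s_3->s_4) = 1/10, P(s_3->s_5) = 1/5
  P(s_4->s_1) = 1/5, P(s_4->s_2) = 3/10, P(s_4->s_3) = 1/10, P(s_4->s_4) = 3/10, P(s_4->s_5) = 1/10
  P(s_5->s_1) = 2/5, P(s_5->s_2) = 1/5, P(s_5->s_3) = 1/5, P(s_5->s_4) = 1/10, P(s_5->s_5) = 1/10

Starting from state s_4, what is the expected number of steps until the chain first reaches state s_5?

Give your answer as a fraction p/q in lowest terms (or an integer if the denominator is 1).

Answer: 55/8

Derivation:
Let h_i = expected steps to first reach s_5 from state i.
Boundary: h_s_5 = 0.
First-step equations for the other states:
  h_s_1 = 1 + 1/5*h_s_1 + 2/5*h_s_2 + 1/10*h_s_3 + 1/5*h_s_4 + 1/10*h_s_5
  h_s_2 = 1 + 1/5*h_s_1 + 1/5*h_s_2 + 1/5*h_s_3 + 1/5*h_s_4 + 1/5*h_s_5
  h_s_3 = 1 + 1/10*h_s_1 + 1/5*h_s_2 + 2/5*h_s_3 + 1/10*h_s_4 + 1/5*h_s_5
  h_s_4 = 1 + 1/5*h_s_1 + 3/10*h_s_2 + 1/10*h_s_3 + 3/10*h_s_4 + 1/10*h_s_5

Substituting h_s_5 = 0 and rearranging gives the linear system (I - Q) h = 1:
  [4/5, -2/5, -1/10, -1/5] . (h_s_1, h_s_2, h_s_3, h_s_4) = 1
  [-1/5, 4/5, -1/5, -1/5] . (h_s_1, h_s_2, h_s_3, h_s_4) = 1
  [-1/10, -1/5, 3/5, -1/10] . (h_s_1, h_s_2, h_s_3, h_s_4) = 1
  [-1/5, -3/10, -1/10, 7/10] . (h_s_1, h_s_2, h_s_3, h_s_4) = 1

Solving yields:
  h_s_1 = 3865/568
  h_s_2 = 3505/568
  h_s_3 = 1705/284
  h_s_4 = 55/8

Starting state is s_4, so the expected hitting time is h_s_4 = 55/8.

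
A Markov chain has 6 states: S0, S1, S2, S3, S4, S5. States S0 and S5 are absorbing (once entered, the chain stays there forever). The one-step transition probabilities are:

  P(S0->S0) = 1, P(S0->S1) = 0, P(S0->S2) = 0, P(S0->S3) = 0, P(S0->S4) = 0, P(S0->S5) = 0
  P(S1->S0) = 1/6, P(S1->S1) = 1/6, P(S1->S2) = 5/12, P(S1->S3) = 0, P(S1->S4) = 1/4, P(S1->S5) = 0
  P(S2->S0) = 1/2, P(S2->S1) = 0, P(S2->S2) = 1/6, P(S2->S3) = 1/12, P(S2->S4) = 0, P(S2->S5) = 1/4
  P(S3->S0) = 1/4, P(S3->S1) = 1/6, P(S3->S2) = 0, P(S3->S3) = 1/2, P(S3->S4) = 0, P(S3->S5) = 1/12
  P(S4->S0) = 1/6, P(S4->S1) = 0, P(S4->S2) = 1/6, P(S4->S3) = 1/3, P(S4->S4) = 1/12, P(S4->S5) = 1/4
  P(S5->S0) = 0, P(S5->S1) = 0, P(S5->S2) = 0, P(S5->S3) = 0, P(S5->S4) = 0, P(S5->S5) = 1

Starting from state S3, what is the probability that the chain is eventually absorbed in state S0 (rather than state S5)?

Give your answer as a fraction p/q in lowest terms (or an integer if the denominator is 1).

Answer: 2296/3119

Derivation:
Let a_i = P(absorbed in S0 | start in state i).
Boundary conditions: a_S0 = 1, a_S5 = 0.
For each transient state i, a_i = sum_j P(i->j) * a_j:
  a_S1 = 1/6*a_S0 + 1/6*a_S1 + 5/12*a_S2 + 0*a_S3 + 1/4*a_S4 + 0*a_S5
  a_S2 = 1/2*a_S0 + 0*a_S1 + 1/6*a_S2 + 1/12*a_S3 + 0*a_S4 + 1/4*a_S5
  a_S3 = 1/4*a_S0 + 1/6*a_S1 + 0*a_S2 + 1/2*a_S3 + 0*a_S4 + 1/12*a_S5
  a_S4 = 1/6*a_S0 + 0*a_S1 + 1/6*a_S2 + 1/3*a_S3 + 1/12*a_S4 + 1/4*a_S5

Substituting a_S0 = 1 and a_S5 = 0, rearrange to (I - Q) a = r where r[i] = P(i -> S0):
  [5/6, -5/12, 0, -1/4] . (a_S1, a_S2, a_S3, a_S4) = 1/6
  [0, 5/6, -1/12, 0] . (a_S1, a_S2, a_S3, a_S4) = 1/2
  [-1/6, 0, 1/2, 0] . (a_S1, a_S2, a_S3, a_S4) = 1/4
  [0, -1/6, -1/3, 11/12] . (a_S1, a_S2, a_S3, a_S4) = 1/6

Solving yields:
  a_S1 = 4419/6238
  a_S2 = 2101/3119
  a_S3 = 2296/3119
  a_S4 = 1784/3119

Starting state is S3, so the absorption probability is a_S3 = 2296/3119.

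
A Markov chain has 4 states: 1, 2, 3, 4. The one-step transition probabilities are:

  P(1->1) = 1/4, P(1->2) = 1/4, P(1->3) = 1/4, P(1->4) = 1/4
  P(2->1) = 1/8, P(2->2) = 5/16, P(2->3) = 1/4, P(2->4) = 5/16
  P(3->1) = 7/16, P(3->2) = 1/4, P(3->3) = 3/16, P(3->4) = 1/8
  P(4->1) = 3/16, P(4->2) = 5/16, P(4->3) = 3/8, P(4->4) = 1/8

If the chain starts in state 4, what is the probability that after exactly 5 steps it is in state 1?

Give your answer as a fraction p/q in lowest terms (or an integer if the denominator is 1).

Answer: 131411/524288

Derivation:
Computing P^5 by repeated multiplication:
P^1 =
  1: [1/4, 1/4, 1/4, 1/4]
  2: [1/8, 5/16, 1/4, 5/16]
  3: [7/16, 1/4, 3/16, 1/8]
  4: [3/16, 5/16, 3/8, 1/8]
P^2 =
  1: [1/4, 9/32, 17/64, 13/64]
  2: [61/256, 37/128, 35/128, 51/256]
  3: [63/256, 35/128, 65/256, 29/128]
  4: [35/128, 71/256, 31/128, 53/256]
P^3 =
  1: [129/512, 287/1024, 265/1024, 107/512]
  2: [1035/4096, 1149/4096, 33/128, 107/512]
  3: [1021/4096, 9/32, 1075/4096, 53/256]
  4: [1015/4096, 287/1024, 267/1024, 865/4096]
P^4 =
  1: [4103/16384, 4597/16384, 4259/16384, 3425/16384]
  2: [8199/32768, 18389/65536, 1065/4096, 13709/65536]
  3: [16457/65536, 1149/4096, 17005/65536, 6845/32768]
  4: [16427/65536, 18397/65536, 8523/32768, 6833/32768]
P^5 =
  1: [32847/131072, 36779/131072, 68127/262144, 54765/262144]
  2: [262777/1048576, 147121/524288, 136261/524288, 219035/1048576]
  3: [262701/1048576, 147109/524288, 272519/1048576, 109569/524288]
  4: [131411/524288, 294207/1048576, 136215/524288, 219117/1048576]

(P^5)[4 -> 1] = 131411/524288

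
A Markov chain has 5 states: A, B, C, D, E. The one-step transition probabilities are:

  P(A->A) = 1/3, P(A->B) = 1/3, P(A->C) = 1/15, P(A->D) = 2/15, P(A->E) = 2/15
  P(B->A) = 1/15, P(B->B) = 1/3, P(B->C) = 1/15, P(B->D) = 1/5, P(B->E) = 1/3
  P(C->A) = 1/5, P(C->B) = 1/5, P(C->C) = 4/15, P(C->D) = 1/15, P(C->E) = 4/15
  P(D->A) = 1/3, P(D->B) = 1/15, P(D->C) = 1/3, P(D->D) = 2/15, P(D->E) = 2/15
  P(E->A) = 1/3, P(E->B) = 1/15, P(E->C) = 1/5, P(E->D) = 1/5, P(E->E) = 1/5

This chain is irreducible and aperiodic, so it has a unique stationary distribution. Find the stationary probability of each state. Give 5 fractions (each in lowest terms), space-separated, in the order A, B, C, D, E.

The stationary distribution satisfies pi = pi * P, i.e.:
  pi_A = 1/3*pi_A + 1/15*pi_B + 1/5*pi_C + 1/3*pi_D + 1/3*pi_E
  pi_B = 1/3*pi_A + 1/3*pi_B + 1/5*pi_C + 1/15*pi_D + 1/15*pi_E
  pi_C = 1/15*pi_A + 1/15*pi_B + 4/15*pi_C + 1/3*pi_D + 1/5*pi_E
  pi_D = 2/15*pi_A + 1/5*pi_B + 1/15*pi_C + 2/15*pi_D + 1/5*pi_E
  pi_E = 2/15*pi_A + 1/3*pi_B + 4/15*pi_C + 2/15*pi_D + 1/5*pi_E
with normalization: pi_A + pi_B + pi_C + pi_D + pi_E = 1.

Using the first 4 balance equations plus normalization, the linear system A*pi = b is:
  [-2/3, 1/15, 1/5, 1/3, 1/3] . pi = 0
  [1/3, -2/3, 1/5, 1/15, 1/15] . pi = 0
  [1/15, 1/15, -11/15, 1/3, 1/5] . pi = 0
  [2/15, 1/5, 1/15, -13/15, 1/5] . pi = 0
  [1, 1, 1, 1, 1] . pi = 1

Solving yields:
  pi_A = 1299/5119
  pi_B = 1095/5119
  pi_C = 865/5119
  pi_D = 1541/10238
  pi_E = 2179/10238

Verification (pi * P):
  1299/5119*1/3 + 1095/5119*1/15 + 865/5119*1/5 + 1541/10238*1/3 + 2179/10238*1/3 = 1299/5119 = pi_A  (ok)
  1299/5119*1/3 + 1095/5119*1/3 + 865/5119*1/5 + 1541/10238*1/15 + 2179/10238*1/15 = 1095/5119 = pi_B  (ok)
  1299/5119*1/15 + 1095/5119*1/15 + 865/5119*4/15 + 1541/10238*1/3 + 2179/10238*1/5 = 865/5119 = pi_C  (ok)
  1299/5119*2/15 + 1095/5119*1/5 + 865/5119*1/15 + 1541/10238*2/15 + 2179/10238*1/5 = 1541/10238 = pi_D  (ok)
  1299/5119*2/15 + 1095/5119*1/3 + 865/5119*4/15 + 1541/10238*2/15 + 2179/10238*1/5 = 2179/10238 = pi_E  (ok)

Answer: 1299/5119 1095/5119 865/5119 1541/10238 2179/10238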